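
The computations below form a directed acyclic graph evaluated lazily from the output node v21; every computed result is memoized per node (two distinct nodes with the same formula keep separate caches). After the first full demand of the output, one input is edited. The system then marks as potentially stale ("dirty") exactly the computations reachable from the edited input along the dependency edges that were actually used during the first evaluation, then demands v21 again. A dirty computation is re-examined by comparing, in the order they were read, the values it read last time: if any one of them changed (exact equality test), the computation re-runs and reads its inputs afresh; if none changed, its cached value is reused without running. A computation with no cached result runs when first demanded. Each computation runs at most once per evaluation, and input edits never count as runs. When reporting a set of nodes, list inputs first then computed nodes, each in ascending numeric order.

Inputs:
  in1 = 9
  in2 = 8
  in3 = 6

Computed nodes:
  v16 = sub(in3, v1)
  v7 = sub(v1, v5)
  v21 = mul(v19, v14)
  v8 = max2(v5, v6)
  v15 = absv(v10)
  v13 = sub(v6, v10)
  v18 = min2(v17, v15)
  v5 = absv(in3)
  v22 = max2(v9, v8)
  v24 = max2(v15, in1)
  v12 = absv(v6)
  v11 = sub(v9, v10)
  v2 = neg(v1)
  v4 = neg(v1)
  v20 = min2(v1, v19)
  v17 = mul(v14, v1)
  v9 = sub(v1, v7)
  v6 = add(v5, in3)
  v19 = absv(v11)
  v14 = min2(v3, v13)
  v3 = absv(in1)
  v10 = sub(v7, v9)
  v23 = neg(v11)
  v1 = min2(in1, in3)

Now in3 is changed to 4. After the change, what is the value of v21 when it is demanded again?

Demanding v21 again yields 72.

First demand of the output computes:
  v1 = min2(9, 6) = 6
  v3 = absv(9) = 9
  v5 = absv(6) = 6
  v6 = add(6, 6) = 12
  v7 = sub(6, 6) = 0
  v9 = sub(6, 0) = 6
  v10 = sub(0, 6) = -6
  v11 = sub(6, -6) = 12
  v13 = sub(12, -6) = 18
  v14 = min2(9, 18) = 9
  v19 = absv(12) = 12
  v21 = mul(12, 9) = 108

After the edit, cleaning proceeds:
  v1: a read changed (in3 6->4) — executes, giving 4.
  v5: a read changed (in3 6->4) — executes, giving 4.
  v6: a read changed (v5 6->4; in3 6->4) — executes, giving 8.
  v7: a read changed (v1 6->4; v5 6->4) — executes, giving 0 — identical to its old value.
  v9: a read changed (v1 6->4) — executes, giving 4.
  v10: a read changed (v9 6->4) — executes, giving -4.
  v11: a read changed (v9 6->4; v10 -6->-4) — executes, giving 8.
  v13: a read changed (v6 12->8; v10 -6->-4) — executes, giving 12.
  v14: a read changed (v13 18->12) — executes, giving 9 — identical to its old value.
  v19: a read changed (v11 12->8) — executes, giving 8.
  v21: a read changed (v19 12->8) — executes, giving 72.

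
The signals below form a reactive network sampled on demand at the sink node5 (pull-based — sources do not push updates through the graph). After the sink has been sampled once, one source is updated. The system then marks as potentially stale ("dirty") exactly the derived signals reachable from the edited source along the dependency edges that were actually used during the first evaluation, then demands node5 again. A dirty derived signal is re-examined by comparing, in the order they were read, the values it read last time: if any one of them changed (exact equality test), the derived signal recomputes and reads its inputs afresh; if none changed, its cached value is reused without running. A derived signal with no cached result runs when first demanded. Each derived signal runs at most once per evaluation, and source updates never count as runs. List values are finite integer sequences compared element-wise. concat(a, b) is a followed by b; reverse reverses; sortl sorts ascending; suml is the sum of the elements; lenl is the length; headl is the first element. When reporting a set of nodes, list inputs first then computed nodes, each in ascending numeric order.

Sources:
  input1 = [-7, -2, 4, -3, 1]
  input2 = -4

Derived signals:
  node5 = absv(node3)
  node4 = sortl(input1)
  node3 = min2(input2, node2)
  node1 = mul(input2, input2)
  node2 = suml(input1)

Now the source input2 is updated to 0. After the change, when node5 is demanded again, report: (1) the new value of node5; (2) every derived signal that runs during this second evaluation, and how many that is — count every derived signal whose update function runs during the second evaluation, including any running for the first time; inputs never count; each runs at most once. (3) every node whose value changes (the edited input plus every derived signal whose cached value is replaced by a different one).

Initial pass — values computed on the first demand:
  node2 = suml([-7, -2, 4, -3, 1]) = -7
  node3 = min2(-4, -7) = -7
  node5 = absv(-7) = 7

Second demand — change propagation:
  node3: re-runs because input2 -4->0; new result -7 (unchanged).
  node5: re-examined; everything it read last time is the same (node3 unchanged) — cache 7 kept, no run.

The important point: node3 recomputes to an identical value, and the output ends up unchanged.

node5 now evaluates to 7.
Run set: node3 (1 run).
Changed values: input2.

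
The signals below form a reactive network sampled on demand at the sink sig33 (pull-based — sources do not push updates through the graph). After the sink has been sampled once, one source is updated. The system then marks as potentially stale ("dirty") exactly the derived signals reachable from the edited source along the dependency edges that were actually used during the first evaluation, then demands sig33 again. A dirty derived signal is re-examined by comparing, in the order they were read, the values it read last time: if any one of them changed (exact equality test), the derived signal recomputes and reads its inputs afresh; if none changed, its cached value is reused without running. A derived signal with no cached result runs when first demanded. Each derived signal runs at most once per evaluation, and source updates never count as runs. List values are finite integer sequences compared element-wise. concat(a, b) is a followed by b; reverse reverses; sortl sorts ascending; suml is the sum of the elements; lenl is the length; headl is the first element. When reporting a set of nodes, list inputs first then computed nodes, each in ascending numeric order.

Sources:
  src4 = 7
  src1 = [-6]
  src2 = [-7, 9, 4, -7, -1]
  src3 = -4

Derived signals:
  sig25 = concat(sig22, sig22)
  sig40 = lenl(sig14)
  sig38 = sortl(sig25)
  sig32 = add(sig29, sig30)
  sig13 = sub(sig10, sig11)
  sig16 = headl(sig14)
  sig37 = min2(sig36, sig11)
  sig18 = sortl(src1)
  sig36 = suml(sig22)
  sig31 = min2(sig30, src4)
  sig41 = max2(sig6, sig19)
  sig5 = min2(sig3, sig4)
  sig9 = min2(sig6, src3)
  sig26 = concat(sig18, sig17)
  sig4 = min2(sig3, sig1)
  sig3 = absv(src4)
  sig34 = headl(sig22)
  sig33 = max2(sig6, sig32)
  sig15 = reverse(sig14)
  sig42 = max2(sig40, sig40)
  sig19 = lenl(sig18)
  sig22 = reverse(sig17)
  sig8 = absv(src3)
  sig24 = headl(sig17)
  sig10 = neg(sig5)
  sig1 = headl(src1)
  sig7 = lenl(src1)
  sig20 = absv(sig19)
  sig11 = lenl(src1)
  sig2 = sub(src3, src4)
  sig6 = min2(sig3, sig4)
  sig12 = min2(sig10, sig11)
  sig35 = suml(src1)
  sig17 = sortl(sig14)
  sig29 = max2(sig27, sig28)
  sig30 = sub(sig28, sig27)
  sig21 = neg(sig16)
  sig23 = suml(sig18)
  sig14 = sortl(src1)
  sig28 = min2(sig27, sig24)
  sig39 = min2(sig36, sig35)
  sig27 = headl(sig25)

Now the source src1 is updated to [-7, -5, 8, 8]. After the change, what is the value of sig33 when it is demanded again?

sig33 now evaluates to -7.

Initial pass — values computed on the first demand:
  sig1 = headl([-6]) = -6
  sig3 = absv(7) = 7
  sig4 = min2(7, -6) = -6
  sig6 = min2(7, -6) = -6
  sig14 = sortl([-6]) = [-6]
  sig17 = sortl([-6]) = [-6]
  sig22 = reverse([-6]) = [-6]
  sig24 = headl([-6]) = -6
  sig25 = concat([-6], [-6]) = [-6, -6]
  sig27 = headl([-6, -6]) = -6
  sig28 = min2(-6, -6) = -6
  sig29 = max2(-6, -6) = -6
  sig30 = sub(-6, -6) = 0
  sig32 = add(-6, 0) = -6
  sig33 = max2(-6, -6) = -6

Second demand — change propagation:
  sig1: re-runs because src1 [-6]->[-7, -5, 8, 8]; new result -7.
  sig4: re-runs because sig1 -6->-7; new result -7.
  sig6: re-runs because sig4 -6->-7; new result -7.
  sig14: re-runs because src1 [-6]->[-7, -5, 8, 8]; new result [-7, -5, 8, 8].
  sig17: re-runs because sig14 [-6]->[-7, -5, 8, 8]; new result [-7, -5, 8, 8].
  sig22: re-runs because sig17 [-6]->[-7, -5, 8, 8]; new result [8, 8, -5, -7].
  sig24: re-runs because sig17 [-6]->[-7, -5, 8, 8]; new result -7.
  sig25: re-runs because sig22 [-6]->[8, 8, -5, -7]; sig22 [-6]->[8, 8, -5, -7]; new result [8, 8, -5, -7, 8, 8, -5, -7].
  sig27: re-runs because sig25 [-6, -6]->[8, 8, -5, -7, 8, 8, -5, -7]; new result 8.
  sig28: re-runs because sig27 -6->8; sig24 -6->-7; new result -7.
  sig29: re-runs because sig27 -6->8; sig28 -6->-7; new result 8.
  sig30: re-runs because sig28 -6->-7; sig27 -6->8; new result -15.
  sig32: re-runs because sig29 -6->8; sig30 0->-15; new result -7.
  sig33: re-runs because sig6 -6->-7; sig32 -6->-7; new result -7.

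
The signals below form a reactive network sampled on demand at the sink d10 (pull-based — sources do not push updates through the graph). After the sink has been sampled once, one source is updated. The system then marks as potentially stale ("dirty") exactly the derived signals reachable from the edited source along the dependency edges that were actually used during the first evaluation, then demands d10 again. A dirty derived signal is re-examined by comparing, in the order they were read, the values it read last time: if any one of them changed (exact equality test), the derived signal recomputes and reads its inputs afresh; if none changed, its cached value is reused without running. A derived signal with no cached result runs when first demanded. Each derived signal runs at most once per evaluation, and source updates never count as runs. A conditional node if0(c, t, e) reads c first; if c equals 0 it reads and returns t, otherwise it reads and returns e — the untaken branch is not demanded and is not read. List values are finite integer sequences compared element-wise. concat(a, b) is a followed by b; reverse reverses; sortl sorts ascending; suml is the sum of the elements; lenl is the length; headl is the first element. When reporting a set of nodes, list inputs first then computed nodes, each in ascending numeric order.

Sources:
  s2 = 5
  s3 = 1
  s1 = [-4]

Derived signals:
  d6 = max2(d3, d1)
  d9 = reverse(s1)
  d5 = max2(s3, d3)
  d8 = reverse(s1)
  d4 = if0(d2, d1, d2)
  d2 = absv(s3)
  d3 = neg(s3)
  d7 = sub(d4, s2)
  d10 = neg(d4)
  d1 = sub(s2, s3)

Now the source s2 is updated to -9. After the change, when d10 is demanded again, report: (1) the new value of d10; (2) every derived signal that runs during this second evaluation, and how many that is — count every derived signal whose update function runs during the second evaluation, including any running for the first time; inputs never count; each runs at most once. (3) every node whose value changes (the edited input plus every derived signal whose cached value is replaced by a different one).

Initial pass — values computed on the first demand:
  d2 = absv(1) = 1
  d4 = if0(d2=1 -> else branch d2) = 1
  d10 = neg(1) = -1

Second demand — change propagation:
  no demanded computation ever read s2, so the edit dirties nothing and nothing runs.

The important point: nothing the output needs ever reads s2, so the edit is invisible to it.

d10 now evaluates to -1.
Run set: none (0 run).
Changed values: s2.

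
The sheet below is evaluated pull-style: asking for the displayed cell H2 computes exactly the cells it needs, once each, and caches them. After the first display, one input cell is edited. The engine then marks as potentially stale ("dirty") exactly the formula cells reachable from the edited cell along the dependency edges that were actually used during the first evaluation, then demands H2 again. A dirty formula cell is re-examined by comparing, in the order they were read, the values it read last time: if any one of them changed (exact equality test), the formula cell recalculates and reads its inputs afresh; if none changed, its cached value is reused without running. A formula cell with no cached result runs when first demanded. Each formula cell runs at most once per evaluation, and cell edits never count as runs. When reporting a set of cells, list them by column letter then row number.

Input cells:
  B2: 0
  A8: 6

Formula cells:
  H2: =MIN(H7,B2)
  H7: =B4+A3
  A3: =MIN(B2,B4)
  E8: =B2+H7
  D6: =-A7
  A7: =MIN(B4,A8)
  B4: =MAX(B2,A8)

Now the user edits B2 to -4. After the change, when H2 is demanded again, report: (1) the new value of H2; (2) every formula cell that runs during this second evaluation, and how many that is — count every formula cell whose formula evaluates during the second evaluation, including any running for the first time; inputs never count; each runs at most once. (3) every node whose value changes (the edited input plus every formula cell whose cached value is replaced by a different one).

First demand of the output computes:
  B4 = MAX(0, 6) = 6
  A3 = MIN(0, 6) = 0
  H7 = 6 + 0 = 6
  H2 = MIN(6, 0) = 0

After the edit, cleaning proceeds:
  B4: a read changed (B2 0->-4) — executes, giving 6 — identical to its old value.
  A3: a read changed (B2 0->-4) — executes, giving -4.
  H7: a read changed (A3 0->-4) — executes, giving 2.
  H2: a read changed (H7 6->2; B2 0->-4) — executes, giving -4.

Demanding H2 again yields -4.
4 formula cells run: A3, B4, H2, H7.
The nodes whose values change: A3, B2, H2, H7.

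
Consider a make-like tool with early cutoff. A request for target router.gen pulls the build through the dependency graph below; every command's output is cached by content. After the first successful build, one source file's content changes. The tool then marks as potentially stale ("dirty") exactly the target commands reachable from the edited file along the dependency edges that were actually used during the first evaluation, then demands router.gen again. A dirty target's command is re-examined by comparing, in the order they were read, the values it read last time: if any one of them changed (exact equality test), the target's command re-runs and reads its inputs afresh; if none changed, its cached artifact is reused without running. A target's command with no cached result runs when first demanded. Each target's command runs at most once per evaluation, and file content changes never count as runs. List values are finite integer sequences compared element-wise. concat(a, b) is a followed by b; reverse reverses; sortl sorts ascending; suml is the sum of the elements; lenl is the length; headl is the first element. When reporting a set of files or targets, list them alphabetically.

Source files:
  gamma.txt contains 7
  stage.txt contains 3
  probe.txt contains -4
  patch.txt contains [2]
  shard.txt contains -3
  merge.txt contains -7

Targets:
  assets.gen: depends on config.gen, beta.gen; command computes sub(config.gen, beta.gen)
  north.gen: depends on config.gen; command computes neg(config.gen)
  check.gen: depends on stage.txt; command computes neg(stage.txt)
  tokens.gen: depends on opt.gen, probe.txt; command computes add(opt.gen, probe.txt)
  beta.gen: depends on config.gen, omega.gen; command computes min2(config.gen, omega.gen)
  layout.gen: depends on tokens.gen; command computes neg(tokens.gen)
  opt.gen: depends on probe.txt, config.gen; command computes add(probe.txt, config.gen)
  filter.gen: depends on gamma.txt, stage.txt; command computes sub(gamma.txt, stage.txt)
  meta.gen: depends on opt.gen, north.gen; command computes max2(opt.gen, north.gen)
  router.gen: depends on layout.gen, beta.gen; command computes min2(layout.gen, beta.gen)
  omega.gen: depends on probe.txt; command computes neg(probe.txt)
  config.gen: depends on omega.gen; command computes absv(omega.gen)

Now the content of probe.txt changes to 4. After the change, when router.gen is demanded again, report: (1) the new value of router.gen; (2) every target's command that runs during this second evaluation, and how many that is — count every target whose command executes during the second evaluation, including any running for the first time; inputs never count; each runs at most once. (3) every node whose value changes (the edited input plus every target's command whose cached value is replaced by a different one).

Demanding router.gen again yields -12.
7 target commands run: beta.gen, config.gen, layout.gen, omega.gen, opt.gen, router.gen, tokens.gen.
The nodes whose values change: beta.gen, layout.gen, omega.gen, opt.gen, probe.txt, router.gen, tokens.gen.

First demand of the output computes:
  omega.gen = neg(-4) = 4
  config.gen = absv(4) = 4
  beta.gen = min2(4, 4) = 4
  opt.gen = add(-4, 4) = 0
  tokens.gen = add(0, -4) = -4
  layout.gen = neg(-4) = 4
  router.gen = min2(4, 4) = 4

After the edit, cleaning proceeds:
  omega.gen: a read changed (probe.txt -4->4) — executes, giving -4.
  config.gen: a read changed (omega.gen 4->-4) — executes, giving 4 — identical to its old value.
  beta.gen: a read changed (omega.gen 4->-4) — executes, giving -4.
  opt.gen: a read changed (probe.txt -4->4) — executes, giving 8.
  tokens.gen: a read changed (opt.gen 0->8; probe.txt -4->4) — executes, giving 12.
  layout.gen: a read changed (tokens.gen -4->12) — executes, giving -12.
  router.gen: a read changed (layout.gen 4->-12; beta.gen 4->-4) — executes, giving -12.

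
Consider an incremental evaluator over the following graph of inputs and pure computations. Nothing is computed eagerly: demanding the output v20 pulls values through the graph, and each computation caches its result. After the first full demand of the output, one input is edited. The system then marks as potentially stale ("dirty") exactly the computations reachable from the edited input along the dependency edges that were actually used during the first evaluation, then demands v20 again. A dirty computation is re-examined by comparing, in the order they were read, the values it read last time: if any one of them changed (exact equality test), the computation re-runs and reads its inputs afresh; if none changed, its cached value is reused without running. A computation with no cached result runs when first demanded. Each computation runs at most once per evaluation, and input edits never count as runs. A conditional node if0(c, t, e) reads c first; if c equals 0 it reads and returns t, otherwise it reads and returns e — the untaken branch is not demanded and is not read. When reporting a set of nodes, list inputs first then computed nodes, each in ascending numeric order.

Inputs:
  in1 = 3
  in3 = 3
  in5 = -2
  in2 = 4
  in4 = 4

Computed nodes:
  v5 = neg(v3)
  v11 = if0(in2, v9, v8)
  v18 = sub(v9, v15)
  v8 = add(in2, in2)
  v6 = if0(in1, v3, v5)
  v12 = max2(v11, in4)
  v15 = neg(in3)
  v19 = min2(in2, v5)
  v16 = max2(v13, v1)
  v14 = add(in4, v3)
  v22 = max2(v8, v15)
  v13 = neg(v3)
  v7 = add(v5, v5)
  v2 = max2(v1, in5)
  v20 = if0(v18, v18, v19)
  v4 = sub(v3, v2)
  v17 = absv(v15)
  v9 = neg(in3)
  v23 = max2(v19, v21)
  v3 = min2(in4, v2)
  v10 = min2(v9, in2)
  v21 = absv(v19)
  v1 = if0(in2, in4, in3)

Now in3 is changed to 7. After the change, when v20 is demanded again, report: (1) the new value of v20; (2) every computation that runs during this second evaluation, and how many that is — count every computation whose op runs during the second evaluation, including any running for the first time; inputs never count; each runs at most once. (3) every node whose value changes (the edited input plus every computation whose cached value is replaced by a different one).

v20 now evaluates to 0.
Run set: v9, v15, v18 (3 run).
Changed values: in3, v9, v15.
The important point: v18 recomputes to an identical value, and the output ends up unchanged.

Initial pass — values computed on the first demand:
  v9 = neg(3) = -3
  v15 = neg(3) = -3
  v18 = sub(-3, -3) = 0
  v20 = if0(v18=0 -> then branch v18) = 0

Second demand — change propagation:
  v9: re-runs because in3 3->7; new result -7.
  v15: re-runs because in3 3->7; new result -7.
  v18: re-runs because v9 -3->-7; v15 -3->-7; new result 0 (unchanged).
  v20: re-examined; everything it read last time is the same (v18 unchanged, v18 unchanged) — cache 0 kept, no run.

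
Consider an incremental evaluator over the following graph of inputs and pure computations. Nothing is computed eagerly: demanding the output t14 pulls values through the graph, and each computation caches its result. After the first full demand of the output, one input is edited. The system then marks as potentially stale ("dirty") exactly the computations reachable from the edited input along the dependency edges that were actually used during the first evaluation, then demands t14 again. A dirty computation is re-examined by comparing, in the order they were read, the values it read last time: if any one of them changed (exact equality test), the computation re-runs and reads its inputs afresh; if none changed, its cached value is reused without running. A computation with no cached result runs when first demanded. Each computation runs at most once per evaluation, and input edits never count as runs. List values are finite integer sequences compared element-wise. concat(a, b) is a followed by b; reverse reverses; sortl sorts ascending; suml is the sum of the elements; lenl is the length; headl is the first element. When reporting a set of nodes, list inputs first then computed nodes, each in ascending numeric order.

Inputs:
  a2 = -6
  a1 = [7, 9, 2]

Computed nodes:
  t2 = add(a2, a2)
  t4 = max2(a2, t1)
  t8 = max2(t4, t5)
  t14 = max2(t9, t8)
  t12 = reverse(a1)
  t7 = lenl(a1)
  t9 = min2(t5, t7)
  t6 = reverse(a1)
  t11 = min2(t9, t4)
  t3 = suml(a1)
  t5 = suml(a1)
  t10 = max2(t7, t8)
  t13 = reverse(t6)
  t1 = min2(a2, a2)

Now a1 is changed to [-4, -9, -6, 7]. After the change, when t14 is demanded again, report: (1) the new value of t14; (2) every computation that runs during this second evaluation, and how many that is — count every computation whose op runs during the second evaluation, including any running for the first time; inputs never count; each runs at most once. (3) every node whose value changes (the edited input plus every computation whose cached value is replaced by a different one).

Initial pass — values computed on the first demand:
  t1 = min2(-6, -6) = -6
  t4 = max2(-6, -6) = -6
  t5 = suml([7, 9, 2]) = 18
  t7 = lenl([7, 9, 2]) = 3
  t8 = max2(-6, 18) = 18
  t9 = min2(18, 3) = 3
  t14 = max2(3, 18) = 18

Second demand — change propagation:
  t5: re-runs because a1 [7, 9, 2]->[-4, -9, -6, 7]; new result -12.
  t7: re-runs because a1 [7, 9, 2]->[-4, -9, -6, 7]; new result 4.
  t8: re-runs because t5 18->-12; new result -6.
  t9: re-runs because t5 18->-12; t7 3->4; new result -12.
  t14: re-runs because t9 3->-12; t8 18->-6; new result -6.

t14 now evaluates to -6.
Run set: t5, t7, t8, t9, t14 (5 run).
Changed values: a1, t5, t7, t8, t9, t14.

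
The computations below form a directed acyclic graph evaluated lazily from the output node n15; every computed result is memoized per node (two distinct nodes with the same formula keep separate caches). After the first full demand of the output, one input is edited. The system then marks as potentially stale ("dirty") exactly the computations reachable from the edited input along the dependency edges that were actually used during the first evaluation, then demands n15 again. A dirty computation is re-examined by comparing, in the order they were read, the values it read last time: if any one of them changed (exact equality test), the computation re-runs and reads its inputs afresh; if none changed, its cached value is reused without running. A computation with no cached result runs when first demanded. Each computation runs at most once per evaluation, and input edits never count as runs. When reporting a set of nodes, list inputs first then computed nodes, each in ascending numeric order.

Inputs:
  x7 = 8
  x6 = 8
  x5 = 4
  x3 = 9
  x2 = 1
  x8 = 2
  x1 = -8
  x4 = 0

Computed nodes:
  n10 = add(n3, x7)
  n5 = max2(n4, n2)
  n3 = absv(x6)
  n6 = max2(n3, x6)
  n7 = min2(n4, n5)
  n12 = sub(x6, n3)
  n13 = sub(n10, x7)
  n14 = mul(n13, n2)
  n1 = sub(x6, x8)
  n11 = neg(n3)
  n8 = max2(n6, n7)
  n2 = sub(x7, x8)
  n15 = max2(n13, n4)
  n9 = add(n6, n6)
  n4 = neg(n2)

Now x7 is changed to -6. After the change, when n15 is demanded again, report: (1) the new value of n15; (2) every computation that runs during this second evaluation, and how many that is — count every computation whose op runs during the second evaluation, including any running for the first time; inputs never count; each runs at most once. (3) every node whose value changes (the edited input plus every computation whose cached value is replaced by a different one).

First demand of the output computes:
  n2 = sub(8, 2) = 6
  n3 = absv(8) = 8
  n4 = neg(6) = -6
  n10 = add(8, 8) = 16
  n13 = sub(16, 8) = 8
  n15 = max2(8, -6) = 8

After the edit, cleaning proceeds:
  n2: a read changed (x7 8->-6) — executes, giving -8.
  n4: a read changed (n2 6->-8) — executes, giving 8.
  n10: a read changed (x7 8->-6) — executes, giving 2.
  n13: a read changed (n10 16->2; x7 8->-6) — executes, giving 8 — identical to its old value.
  n15: a read changed (n4 -6->8) — executes, giving 8 — identical to its old value.

Demanding n15 again yields 8.
5 computations run: n2, n4, n10, n13, n15.
The nodes whose values change: x7, n2, n4, n10.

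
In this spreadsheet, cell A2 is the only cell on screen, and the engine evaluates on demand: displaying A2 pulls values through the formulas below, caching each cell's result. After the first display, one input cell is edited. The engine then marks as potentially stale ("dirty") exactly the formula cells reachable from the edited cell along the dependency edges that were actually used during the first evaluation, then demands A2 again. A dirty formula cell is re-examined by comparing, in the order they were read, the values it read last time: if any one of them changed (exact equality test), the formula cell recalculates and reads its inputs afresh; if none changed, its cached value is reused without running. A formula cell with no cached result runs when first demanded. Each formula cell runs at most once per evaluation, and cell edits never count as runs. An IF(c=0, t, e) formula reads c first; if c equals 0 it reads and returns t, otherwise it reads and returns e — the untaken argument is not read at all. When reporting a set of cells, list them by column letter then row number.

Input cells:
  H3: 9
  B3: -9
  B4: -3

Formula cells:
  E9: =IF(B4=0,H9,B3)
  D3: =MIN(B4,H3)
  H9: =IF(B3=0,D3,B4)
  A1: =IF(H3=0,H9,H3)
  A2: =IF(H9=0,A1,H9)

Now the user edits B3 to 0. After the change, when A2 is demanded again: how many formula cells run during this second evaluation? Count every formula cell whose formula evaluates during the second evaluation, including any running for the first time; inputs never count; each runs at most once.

Run set: D3, H9 (2 run).
The important point: the flipped condition pulls in fresh nodes; D3 runs for the first time.

Initial pass — values computed on the first demand:
  H9 = IF(B3=0: B3=-9 -> else branch B4) = -3
  A2 = IF(H9=0: H9=-3 -> else branch H9) = -3

Second demand — change propagation:
  D3: newly demanded (no cache) — executes and yields -3.
  H9: re-runs because B3 -9->0; new result -3 (unchanged).
  A2: re-examined; everything it read last time is the same (H9 unchanged, H9 unchanged) — cache -3 kept, no run.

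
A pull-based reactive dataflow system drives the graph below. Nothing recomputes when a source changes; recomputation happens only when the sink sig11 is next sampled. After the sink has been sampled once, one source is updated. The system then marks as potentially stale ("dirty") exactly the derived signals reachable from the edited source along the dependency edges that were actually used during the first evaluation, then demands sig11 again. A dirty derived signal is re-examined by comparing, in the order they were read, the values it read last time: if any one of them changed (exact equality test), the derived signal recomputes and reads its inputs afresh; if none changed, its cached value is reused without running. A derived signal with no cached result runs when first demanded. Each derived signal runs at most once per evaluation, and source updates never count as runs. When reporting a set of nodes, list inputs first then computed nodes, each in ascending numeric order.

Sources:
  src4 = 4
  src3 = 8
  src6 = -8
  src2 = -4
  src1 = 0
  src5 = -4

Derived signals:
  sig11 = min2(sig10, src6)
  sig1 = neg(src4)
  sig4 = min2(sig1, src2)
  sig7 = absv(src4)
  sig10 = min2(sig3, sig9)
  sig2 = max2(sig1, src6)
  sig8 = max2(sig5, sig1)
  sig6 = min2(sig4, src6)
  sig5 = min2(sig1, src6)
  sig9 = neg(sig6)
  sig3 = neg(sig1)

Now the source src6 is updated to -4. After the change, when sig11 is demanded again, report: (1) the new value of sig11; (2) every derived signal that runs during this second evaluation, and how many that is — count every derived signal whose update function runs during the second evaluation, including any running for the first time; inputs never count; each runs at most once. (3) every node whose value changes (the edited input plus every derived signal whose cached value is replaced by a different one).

New value of sig11: -4.
Derived signals that run: sig6, sig9, sig10, sig11 — 4 in total.
Values that change: src6, sig6, sig9, sig11.

First evaluation (everything demanded from the output):
  sig1 = neg(4) = -4
  sig3 = neg(-4) = 4
  sig4 = min2(-4, -4) = -4
  sig6 = min2(-4, -8) = -8
  sig9 = neg(-8) = 8
  sig10 = min2(4, 8) = 4
  sig11 = min2(4, -8) = -8

Propagation after the edit:
  sig6: runs — src6 -8->-4; result -4.
  sig9: runs — sig6 -8->-4; result 4.
  sig10: runs — sig9 8->4; result 4 (same value as before).
  sig11: runs — src6 -8->-4; result -4.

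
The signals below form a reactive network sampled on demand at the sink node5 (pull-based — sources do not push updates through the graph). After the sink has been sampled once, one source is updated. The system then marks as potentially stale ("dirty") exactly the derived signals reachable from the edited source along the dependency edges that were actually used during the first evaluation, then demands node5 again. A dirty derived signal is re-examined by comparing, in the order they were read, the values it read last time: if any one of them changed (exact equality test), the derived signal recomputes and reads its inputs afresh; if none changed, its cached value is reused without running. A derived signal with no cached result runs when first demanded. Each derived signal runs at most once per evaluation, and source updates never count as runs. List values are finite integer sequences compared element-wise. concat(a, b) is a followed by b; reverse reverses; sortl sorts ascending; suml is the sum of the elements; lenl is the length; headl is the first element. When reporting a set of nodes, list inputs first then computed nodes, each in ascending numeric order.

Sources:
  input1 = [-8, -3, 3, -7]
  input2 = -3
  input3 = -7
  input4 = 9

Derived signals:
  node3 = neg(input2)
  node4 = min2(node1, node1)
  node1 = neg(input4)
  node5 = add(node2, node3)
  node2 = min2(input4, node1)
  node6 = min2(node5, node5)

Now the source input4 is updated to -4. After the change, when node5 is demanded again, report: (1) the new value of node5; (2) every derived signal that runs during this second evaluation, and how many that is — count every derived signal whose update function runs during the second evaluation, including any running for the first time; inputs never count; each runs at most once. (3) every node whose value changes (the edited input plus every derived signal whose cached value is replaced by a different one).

node5 now evaluates to -1.
Run set: node1, node2, node5 (3 run).
Changed values: input4, node1, node2, node5.

Initial pass — values computed on the first demand:
  node1 = neg(9) = -9
  node2 = min2(9, -9) = -9
  node3 = neg(-3) = 3
  node5 = add(-9, 3) = -6

Second demand — change propagation:
  node1: re-runs because input4 9->-4; new result 4.
  node2: re-runs because input4 9->-4; node1 -9->4; new result -4.
  node5: re-runs because node2 -9->-4; new result -1.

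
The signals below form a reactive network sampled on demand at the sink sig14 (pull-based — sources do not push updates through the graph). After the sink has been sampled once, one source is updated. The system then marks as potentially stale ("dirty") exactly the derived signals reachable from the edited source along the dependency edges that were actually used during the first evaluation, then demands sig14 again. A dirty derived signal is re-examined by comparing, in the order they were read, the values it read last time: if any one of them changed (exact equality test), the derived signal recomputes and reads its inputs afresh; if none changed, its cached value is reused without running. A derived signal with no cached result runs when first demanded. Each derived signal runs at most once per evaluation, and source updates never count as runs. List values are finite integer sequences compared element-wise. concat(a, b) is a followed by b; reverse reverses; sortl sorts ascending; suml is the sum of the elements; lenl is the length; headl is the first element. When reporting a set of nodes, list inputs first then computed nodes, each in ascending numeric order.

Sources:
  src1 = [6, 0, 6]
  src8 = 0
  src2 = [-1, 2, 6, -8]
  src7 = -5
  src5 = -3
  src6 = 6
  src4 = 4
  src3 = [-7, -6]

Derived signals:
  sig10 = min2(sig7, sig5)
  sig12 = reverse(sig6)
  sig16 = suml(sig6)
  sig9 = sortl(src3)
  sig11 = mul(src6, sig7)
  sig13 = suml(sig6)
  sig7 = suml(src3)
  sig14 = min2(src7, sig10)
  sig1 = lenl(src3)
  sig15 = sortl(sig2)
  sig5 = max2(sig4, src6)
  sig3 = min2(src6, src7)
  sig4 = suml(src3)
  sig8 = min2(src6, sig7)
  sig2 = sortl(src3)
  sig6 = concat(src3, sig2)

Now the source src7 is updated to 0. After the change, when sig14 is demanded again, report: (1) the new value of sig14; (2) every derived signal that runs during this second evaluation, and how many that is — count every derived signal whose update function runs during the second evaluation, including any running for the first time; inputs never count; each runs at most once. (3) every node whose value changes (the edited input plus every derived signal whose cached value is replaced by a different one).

Initial pass — values computed on the first demand:
  sig4 = suml([-7, -6]) = -13
  sig5 = max2(-13, 6) = 6
  sig7 = suml([-7, -6]) = -13
  sig10 = min2(-13, 6) = -13
  sig14 = min2(-5, -13) = -13

Second demand — change propagation:
  sig14: re-runs because src7 -5->0; new result -13 (unchanged).

sig14 now evaluates to -13.
Run set: sig14 (1 run).
Changed values: src7.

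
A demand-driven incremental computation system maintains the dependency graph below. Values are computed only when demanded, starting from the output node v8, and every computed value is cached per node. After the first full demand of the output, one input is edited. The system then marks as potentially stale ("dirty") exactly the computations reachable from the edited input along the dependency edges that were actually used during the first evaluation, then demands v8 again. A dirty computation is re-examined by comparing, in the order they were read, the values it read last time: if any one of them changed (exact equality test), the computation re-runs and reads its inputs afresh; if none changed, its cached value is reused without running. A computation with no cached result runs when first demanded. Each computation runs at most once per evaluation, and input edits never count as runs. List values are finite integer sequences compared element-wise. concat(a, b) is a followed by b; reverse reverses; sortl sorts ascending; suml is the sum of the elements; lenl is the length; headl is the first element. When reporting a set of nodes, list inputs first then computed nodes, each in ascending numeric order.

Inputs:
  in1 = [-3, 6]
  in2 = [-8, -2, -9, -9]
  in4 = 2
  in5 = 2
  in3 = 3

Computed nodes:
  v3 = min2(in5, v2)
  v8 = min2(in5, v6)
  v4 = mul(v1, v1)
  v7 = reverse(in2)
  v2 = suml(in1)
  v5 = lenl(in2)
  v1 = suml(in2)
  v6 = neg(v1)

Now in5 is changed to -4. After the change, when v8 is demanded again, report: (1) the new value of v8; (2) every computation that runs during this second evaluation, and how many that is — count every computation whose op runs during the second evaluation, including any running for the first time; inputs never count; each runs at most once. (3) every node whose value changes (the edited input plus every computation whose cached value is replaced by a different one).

First evaluation (everything demanded from the output):
  v1 = suml([-8, -2, -9, -9]) = -28
  v6 = neg(-28) = 28
  v8 = min2(2, 28) = 2

Propagation after the edit:
  v8: runs — in5 2->-4; result -4.

New value of v8: -4.
Computations that run: v8 — 1 in total.
Values that change: in5, v8.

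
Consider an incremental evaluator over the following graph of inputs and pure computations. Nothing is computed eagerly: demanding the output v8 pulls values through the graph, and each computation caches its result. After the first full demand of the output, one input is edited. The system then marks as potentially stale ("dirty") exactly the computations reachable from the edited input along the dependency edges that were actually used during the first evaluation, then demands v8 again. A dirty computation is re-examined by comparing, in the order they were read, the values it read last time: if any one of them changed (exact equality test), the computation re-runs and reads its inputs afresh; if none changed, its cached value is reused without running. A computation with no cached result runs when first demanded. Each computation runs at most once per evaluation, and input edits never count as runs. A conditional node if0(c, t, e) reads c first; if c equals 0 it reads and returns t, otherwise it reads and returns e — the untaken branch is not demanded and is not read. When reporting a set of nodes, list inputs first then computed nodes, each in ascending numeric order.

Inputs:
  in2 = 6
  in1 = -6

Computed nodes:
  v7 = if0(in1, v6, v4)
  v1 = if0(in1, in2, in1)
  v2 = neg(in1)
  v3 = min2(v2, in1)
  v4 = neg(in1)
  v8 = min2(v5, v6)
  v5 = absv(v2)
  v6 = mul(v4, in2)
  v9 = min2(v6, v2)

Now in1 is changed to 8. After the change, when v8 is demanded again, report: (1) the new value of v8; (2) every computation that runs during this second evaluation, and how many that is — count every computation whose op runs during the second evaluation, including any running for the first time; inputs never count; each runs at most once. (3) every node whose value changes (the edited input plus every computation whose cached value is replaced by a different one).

v8 now evaluates to -48.
Run set: v2, v4, v5, v6, v8 (5 run).
Changed values: in1, v2, v4, v5, v6, v8.

Initial pass — values computed on the first demand:
  v2 = neg(-6) = 6
  v4 = neg(-6) = 6
  v5 = absv(6) = 6
  v6 = mul(6, 6) = 36
  v8 = min2(6, 36) = 6

Second demand — change propagation:
  v2: re-runs because in1 -6->8; new result -8.
  v4: re-runs because in1 -6->8; new result -8.
  v5: re-runs because v2 6->-8; new result 8.
  v6: re-runs because v4 6->-8; new result -48.
  v8: re-runs because v5 6->8; v6 36->-48; new result -48.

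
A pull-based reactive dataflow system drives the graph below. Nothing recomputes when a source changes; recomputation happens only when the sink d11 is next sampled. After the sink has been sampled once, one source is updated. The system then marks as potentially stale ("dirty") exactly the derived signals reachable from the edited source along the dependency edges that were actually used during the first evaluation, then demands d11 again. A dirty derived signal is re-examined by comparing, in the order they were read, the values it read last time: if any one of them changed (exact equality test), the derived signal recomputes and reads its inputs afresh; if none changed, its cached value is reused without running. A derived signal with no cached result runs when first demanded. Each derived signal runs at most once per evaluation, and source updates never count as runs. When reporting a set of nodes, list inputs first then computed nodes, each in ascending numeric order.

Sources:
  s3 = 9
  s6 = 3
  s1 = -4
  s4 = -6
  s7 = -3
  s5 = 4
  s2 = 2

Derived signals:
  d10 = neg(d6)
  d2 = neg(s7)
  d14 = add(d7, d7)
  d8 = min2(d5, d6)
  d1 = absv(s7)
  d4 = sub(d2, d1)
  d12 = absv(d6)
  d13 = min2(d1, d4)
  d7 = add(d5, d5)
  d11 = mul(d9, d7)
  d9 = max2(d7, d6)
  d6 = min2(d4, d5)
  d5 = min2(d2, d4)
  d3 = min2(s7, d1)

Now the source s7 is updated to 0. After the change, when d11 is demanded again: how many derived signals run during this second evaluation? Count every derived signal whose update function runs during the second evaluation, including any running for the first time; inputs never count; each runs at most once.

First evaluation (everything demanded from the output):
  d1 = absv(-3) = 3
  d2 = neg(-3) = 3
  d4 = sub(3, 3) = 0
  d5 = min2(3, 0) = 0
  d6 = min2(0, 0) = 0
  d7 = add(0, 0) = 0
  d9 = max2(0, 0) = 0
  d11 = mul(0, 0) = 0

Propagation after the edit:
  d1: runs — s7 -3->0; result 0.
  d2: runs — s7 -3->0; result 0.
  d4: runs — d2 3->0; d1 3->0; result 0 (same value as before).
  d5: runs — d2 3->0; result 0 (same value as before).
  d6: checked — values it read are unchanged (d4 unchanged, d5 unchanged); reused cached 0 without running.
  d7: checked — values it read are unchanged (d5 unchanged, d5 unchanged); reused cached 0 without running.
  d9: checked — values it read are unchanged (d7 unchanged, d6 unchanged); reused cached 0 without running.
  d11: checked — values it read are unchanged (d9 unchanged, d7 unchanged); reused cached 0 without running.

Key observation: the cutoff stops propagation at d6 — its inputs' values are unchanged, so it reuses its cache.

Derived signals that run: d1, d2, d4, d5 — 4 in total.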